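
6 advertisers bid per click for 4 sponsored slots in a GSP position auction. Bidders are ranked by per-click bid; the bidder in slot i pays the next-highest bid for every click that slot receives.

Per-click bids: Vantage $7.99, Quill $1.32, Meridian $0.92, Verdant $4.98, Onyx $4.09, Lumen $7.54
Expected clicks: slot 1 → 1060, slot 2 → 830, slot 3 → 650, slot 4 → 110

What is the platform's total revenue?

Ranked by bid: $7.99 (Vantage) > $7.54 (Lumen) > $4.98 (Verdant) > $4.09 (Onyx) > $1.32 (Quill) > …
Slot 1: Vantage pays $7.54 × 1060 = $7992.40
Slot 2: Lumen pays $4.98 × 830 = $4133.40
Slot 3: Verdant pays $4.09 × 650 = $2658.50
Slot 4: Onyx pays $1.32 × 110 = $145.20
Total = $14929.50

Total revenue: $14929.50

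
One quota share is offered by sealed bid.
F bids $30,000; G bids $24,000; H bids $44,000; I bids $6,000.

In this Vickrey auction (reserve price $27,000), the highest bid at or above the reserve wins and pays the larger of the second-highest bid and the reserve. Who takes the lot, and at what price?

Bids in order: 44,000 (H) > 30,000 (F) > 24,000 (G) > 6,000 (I)
Highest eligible bid: H at $44,000.
Second-highest bid $30,000 exceeds the reserve $27,000 → payment $30,000.

H pays $30,000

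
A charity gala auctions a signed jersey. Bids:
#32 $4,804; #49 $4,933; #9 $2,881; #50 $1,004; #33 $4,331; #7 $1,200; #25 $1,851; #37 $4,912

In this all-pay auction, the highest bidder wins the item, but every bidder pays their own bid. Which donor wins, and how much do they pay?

#49 pays $4,933

Sorting bids: 4,933 (#49) > 4,912 (#37) > 4,804 (#32) > 4,331 (#33) > 2,881 (#9) > 1,851 (#25) > …
#49 wins with the top bid; all bids are sunk regardless.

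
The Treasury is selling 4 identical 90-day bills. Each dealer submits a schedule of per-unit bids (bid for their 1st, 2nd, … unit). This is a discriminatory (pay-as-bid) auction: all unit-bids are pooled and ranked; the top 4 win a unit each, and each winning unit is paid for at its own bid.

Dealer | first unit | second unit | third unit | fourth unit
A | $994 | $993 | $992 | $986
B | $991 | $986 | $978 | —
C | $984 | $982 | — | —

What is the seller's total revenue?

All unit-bids, highest first — top 4: 994 (A-1), 993 (A-2), 992 (A-3), 991 (B-1)
Next rejected bid: $986 (not a price — pay-as-bid).
Each winning unit pays its own bid.
Revenue = 994 + 993 + 992 + 991 = $3,970.

Total revenue: $3,970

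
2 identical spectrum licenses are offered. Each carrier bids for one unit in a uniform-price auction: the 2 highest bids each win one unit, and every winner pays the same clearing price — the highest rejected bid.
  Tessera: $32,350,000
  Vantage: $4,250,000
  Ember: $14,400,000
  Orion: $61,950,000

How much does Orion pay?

Ordering the bids: 61,950,000 (Orion), 32,350,000 (Tessera), 14,400,000 (Ember), 4,250,000 (Vantage)
Winners (2 units): Orion, Tessera.
Clearing price = highest rejected bid = $14,400,000.
Orion wins → pays $14,400,000.

Orion pays $14,400,000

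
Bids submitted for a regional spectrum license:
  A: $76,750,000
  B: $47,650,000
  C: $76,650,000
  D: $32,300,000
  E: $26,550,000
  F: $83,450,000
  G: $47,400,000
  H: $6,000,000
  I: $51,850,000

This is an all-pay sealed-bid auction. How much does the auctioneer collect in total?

Total revenue: $448,600,000

All-pay sealed-bid auction: the highest bidder wins the item, but every bidder pays their own bid.
Bids ranked: 83,450,000 (F) > 76,750,000 (A) > 76,650,000 (C) > 51,850,000 (I) > 47,650,000 (B) > 47,400,000 (G) > …
Every bidder forfeits their bid regardless of winning.
Revenue = 76,750,000 + 47,650,000 + 76,650,000 + 32,300,000 + 26,550,000 + 83,450,000 + 47,400,000 + 6,000,000 + 51,850,000 = $448,600,000.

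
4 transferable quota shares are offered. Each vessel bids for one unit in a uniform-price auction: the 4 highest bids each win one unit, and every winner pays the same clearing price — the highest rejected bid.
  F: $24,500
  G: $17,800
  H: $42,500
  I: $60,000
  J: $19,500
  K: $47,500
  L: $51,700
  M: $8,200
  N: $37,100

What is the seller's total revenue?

Bids ranked high→low: 60,000 (I), 51,700 (L), 47,500 (K), 42,500 (H), 37,100 (N), 24,500 (F), …
Winners (4 units): I, L, K, H.
Highest unsuccessful bid: $37,100 → clearing price.
Total revenue = 4 × $37,100 = $148,400.

Total revenue: $148,400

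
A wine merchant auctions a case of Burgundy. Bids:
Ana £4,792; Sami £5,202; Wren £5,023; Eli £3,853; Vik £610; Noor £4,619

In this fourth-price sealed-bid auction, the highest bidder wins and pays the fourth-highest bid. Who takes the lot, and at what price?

Bids ranked: 5,202 (Sami) > 5,023 (Wren) > 4,792 (Ana) > 4,619 (Noor) > 3,853 (Eli) > 610 (Vik)
Sami wins; payment is bid #4 in the ranking = £4,619.

Sami pays £4,619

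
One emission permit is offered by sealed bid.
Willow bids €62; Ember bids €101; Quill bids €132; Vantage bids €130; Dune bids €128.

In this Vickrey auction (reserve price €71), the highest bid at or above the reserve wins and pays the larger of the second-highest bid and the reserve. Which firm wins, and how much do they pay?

Sorting bids: 132 (Quill) > 130 (Vantage) > 128 (Dune) > 101 (Ember) > 62 (Willow)
Quill has the top bid at or above the reserve (€132).
Second-highest bid €130 exceeds the reserve €71 → payment €130.

Quill pays €130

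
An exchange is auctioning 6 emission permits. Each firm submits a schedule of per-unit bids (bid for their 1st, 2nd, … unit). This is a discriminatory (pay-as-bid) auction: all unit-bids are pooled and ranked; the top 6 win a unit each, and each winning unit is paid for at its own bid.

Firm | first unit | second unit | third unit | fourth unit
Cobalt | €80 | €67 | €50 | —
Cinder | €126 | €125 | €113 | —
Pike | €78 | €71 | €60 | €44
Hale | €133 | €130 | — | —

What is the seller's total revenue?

Total revenue: €707

Pooled unit-bids ranked (top 6): 133 (Hale-1), 130 (Hale-2), 126 (Cinder-1), 125 (Cinder-2), 113 (Cinder-3), 80 (Cobalt-1)
Next rejected bid: €78 (not a price — pay-as-bid).
Each winning unit pays its own bid.
Revenue = 133 + 130 + 126 + 125 + 113 + 80 = €707.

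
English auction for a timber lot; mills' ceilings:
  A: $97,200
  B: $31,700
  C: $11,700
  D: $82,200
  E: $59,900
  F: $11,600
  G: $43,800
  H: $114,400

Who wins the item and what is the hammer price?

Limits in order: 114,400 (H) > 97,200 (A) > 82,200 (D) > 59,900 (E) > 43,800 (G) > 31,700 (B) > …
Once the price passes $97,200, only H is left; the hammer falls at A's limit of $97,200.

H wins at $97,200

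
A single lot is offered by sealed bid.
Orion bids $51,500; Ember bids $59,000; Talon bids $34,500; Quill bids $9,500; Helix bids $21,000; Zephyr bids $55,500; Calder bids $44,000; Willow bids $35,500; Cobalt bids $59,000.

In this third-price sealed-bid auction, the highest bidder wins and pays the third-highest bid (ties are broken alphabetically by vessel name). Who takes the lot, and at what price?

Bids in order: 59,000 (Cobalt) > 59,000 (Ember) > 55,500 (Zephyr) > 51,500 (Orion) > 44,000 (Calder) > 35,500 (Willow) > …
Tie at $59,000 → Cobalt wins by tie-break.
Cobalt wins; payment is bid #3 in the ranking = $55,500.

Cobalt pays $55,500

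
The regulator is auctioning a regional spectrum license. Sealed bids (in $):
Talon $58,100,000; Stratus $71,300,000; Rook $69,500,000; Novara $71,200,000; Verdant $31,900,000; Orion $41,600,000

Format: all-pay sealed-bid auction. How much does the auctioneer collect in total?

All-pay sealed-bid auction: the highest bidder wins the item, but every bidder pays their own bid.
Sorting bids: 71,300,000 (Stratus) > 71,200,000 (Novara) > 69,500,000 (Rook) > 58,100,000 (Talon) > 41,600,000 (Orion) > 31,900,000 (Verdant)
Stratus wins with the top bid; all bids are sunk regardless.
Every bidder forfeits their bid regardless of winning.
Revenue = 58,100,000 + 71,300,000 + 69,500,000 + 71,200,000 + 31,900,000 + 41,600,000 = $343,600,000.

Total revenue: $343,600,000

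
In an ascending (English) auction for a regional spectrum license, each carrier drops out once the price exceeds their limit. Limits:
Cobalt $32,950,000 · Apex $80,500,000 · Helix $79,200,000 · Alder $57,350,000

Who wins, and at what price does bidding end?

Apex wins at $79,200,000

Limits ranked: 80,500,000 (Apex) > 79,200,000 (Helix) > 57,350,000 (Alder) > 32,950,000 (Cobalt)
Bidding ends when Helix exits at $79,200,000; Apex takes it.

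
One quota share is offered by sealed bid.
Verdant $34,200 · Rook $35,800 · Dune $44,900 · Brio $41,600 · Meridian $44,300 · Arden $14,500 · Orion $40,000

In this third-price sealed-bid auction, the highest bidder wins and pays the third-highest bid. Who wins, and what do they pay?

Dune pays $41,600

Third-price sealed-bid auction: the highest bidder wins and pays the third-highest bid.
Bids ranked: 44,900 (Dune) > 44,300 (Meridian) > 41,600 (Brio) > 40,000 (Orion) > 35,800 (Rook) > 34,200 (Verdant) > …
Dune wins; payment is bid #3 in the ranking = $41,600.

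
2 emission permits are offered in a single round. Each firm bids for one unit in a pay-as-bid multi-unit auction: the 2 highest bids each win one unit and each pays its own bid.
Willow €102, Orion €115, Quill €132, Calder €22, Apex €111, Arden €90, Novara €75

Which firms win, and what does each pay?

Bids ranked high→low: 132 (Quill), 115 (Orion), 111 (Apex), 102 (Willow), …
Winners (2 units): Quill, Orion.
Each winner pays its own bid: Quill €132, Orion €115.

Quill €132, Orion €115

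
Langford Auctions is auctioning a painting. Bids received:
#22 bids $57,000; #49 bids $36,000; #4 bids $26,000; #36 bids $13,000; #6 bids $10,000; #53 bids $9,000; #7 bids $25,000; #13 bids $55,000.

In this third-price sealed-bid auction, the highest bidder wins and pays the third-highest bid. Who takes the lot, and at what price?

Third-price sealed-bid auction: the highest bidder wins and pays the third-highest bid.
Sorting bids: 57,000 (#22) > 55,000 (#13) > 36,000 (#49) > 26,000 (#4) > 25,000 (#7) > 13,000 (#36) > …
#22 is highest; pays the third-highest bid, $36,000.

#22 pays $36,000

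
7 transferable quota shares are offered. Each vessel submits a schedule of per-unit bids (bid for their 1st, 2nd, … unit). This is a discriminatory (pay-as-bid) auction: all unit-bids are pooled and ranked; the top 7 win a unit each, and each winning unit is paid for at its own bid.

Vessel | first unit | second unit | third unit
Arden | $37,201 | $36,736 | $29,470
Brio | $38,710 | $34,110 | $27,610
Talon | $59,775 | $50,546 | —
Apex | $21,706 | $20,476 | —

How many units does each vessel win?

Arden 3, Brio 2, Talon 2

All unit-bids, highest first — top 7: 59,775 (Talon-1), 50,546 (Talon-2), 38,710 (Brio-1), 37,201 (Arden-1), 36,736 (Arden-2), 34,110 (Brio-2), 29,470 (Arden-3)
Next rejected bid: $27,610 (not a price — pay-as-bid).
Allocation: Arden 3, Brio 2, Talon 2.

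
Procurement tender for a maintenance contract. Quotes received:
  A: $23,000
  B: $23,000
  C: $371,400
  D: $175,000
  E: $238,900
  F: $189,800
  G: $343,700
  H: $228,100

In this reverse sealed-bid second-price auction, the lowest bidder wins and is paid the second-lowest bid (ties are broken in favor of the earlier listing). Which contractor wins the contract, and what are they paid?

A is paid $23,000

Bids in order: 23,000 (A) < 23,000 (B) < 175,000 (D) < 189,800 (F) < 228,100 (H) < 238,900 (E) < …
Tie at $23,000 → A wins by tie-break.
A wins with the lowest bid; price is set by the runner-up at $23,000.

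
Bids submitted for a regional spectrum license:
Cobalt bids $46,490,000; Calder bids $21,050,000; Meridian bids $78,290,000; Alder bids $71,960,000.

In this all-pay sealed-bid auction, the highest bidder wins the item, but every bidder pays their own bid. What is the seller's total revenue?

Rule: the highest bidder wins the item, but every bidder pays their own bid.
Bids ranked: 78,290,000 (Meridian) > 71,960,000 (Alder) > 46,490,000 (Cobalt) > 21,050,000 (Calder)
Meridian wins with the top bid; all bids are sunk regardless.
Every bidder forfeits their bid regardless of winning.
Revenue = 46,490,000 + 21,050,000 + 78,290,000 + 71,960,000 = $217,790,000.

Total revenue: $217,790,000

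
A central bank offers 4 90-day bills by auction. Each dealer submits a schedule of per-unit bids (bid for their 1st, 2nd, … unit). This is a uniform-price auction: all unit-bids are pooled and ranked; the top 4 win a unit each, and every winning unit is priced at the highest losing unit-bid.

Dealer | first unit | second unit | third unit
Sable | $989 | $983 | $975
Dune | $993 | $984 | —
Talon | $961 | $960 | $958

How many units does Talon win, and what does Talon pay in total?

Merging the schedules and taking the best 4: 993 (Dune-1), 989 (Sable-1), 984 (Dune-2), 983 (Sable-2)
Highest rejected unit-bid = $975.
Talon wins 0 unit(s) at $975 each.

Talon: 0 units, pays $0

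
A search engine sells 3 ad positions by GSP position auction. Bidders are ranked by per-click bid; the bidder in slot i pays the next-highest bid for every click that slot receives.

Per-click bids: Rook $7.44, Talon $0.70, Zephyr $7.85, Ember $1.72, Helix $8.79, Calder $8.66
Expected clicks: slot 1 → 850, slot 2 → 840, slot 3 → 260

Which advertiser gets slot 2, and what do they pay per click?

Per-click bids in order: $8.79 (Helix) > $8.66 (Calder) > $7.85 (Zephyr) > $7.44 (Rook) > …
Slot 2 goes to the second-ranked bidder, Calder, who pays the next bid down: $7.85/click.

Calder; $7.85 per click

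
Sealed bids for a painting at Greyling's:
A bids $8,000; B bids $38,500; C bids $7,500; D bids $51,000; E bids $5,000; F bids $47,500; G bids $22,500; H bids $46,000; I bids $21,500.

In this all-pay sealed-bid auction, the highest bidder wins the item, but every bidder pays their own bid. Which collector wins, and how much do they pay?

D pays $51,000

All-pay sealed-bid auction: the highest bidder wins the item, but every bidder pays their own bid.
Bids ranked: 51,000 (D) > 47,500 (F) > 46,000 (H) > 38,500 (B) > 22,500 (G) > 21,500 (I) > …
D wins with the top bid; all bids are sunk regardless.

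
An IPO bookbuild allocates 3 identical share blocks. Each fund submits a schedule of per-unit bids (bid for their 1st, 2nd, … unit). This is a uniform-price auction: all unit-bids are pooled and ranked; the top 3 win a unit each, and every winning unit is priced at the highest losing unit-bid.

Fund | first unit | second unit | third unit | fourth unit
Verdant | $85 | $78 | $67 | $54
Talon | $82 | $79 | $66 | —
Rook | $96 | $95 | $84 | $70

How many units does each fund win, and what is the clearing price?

Rook 2, Verdant 1; clearing price $84

Merging the schedules and taking the best 3: 96 (Rook-1), 95 (Rook-2), 85 (Verdant-1)
First bid not allocated: $84.
Allocation: Rook 2, Verdant 1.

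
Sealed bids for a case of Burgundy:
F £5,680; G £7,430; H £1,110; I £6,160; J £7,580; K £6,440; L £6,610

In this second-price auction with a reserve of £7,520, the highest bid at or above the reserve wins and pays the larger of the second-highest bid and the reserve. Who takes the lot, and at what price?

Bids in order: 7,580 (J) > 7,430 (G) > 6,610 (L) > 6,440 (K) > 6,160 (I) > 5,680 (F) > …
Highest eligible bid: J at £7,580.
Second-highest bid £7,430 is below the reserve £7,520, so the reserve binds → payment £7,520.

J pays £7,520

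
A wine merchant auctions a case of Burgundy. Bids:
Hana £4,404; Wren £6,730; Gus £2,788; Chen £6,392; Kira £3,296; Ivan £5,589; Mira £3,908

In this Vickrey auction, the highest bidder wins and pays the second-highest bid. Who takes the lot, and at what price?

Rule: the highest bidder wins and pays the second-highest bid.
Sorting bids: 6,730 (Wren) > 6,392 (Chen) > 5,589 (Ivan) > 4,404 (Hana) > 3,908 (Mira) > 3,296 (Kira) > …
Second-price: Wren pays Chen's bid of £6,392.

Wren pays £6,392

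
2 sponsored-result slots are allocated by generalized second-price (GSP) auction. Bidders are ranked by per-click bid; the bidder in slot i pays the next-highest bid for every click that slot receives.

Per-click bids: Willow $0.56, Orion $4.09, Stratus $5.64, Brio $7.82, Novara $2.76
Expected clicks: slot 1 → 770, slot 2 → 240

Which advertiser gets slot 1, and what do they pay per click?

Ranked by bid: $7.82 (Brio) > $5.64 (Stratus) > $4.09 (Orion) > …
Slot 1 goes to the first-ranked bidder, Brio, who pays the next bid down: $5.64/click.

Brio; $5.64 per click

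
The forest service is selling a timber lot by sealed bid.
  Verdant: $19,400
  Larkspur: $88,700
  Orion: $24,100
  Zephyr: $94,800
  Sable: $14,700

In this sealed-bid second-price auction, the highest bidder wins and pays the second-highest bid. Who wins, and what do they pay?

Bids ranked: 94,800 (Zephyr) > 88,700 (Larkspur) > 24,100 (Orion) > 19,400 (Verdant) > 14,700 (Sable)
Zephyr is highest; pays the second-highest bid, $88,700.

Zephyr pays $88,700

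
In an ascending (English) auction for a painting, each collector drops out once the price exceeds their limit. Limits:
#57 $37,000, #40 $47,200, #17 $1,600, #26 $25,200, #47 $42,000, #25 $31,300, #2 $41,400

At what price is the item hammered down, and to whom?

Rule: the price rises until one bidder remains; the winner pays the price at which the last rival dropped out.
Limits in order: 47,200 (#40) > 42,000 (#47) > 41,400 (#2) > 37,000 (#57) > 31,300 (#25) > 25,200 (#26) > …
Once the price passes $42,000, only #40 is left; the hammer falls at #47's limit of $42,000.

#40 wins at $42,000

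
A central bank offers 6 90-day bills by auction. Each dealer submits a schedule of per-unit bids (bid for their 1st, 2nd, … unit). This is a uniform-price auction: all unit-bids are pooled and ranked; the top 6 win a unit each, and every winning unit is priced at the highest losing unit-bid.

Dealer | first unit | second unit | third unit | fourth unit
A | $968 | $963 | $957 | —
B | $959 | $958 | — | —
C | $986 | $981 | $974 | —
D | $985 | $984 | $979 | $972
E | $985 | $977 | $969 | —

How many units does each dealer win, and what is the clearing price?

C 2, D 3, E 1; clearing price $977

All unit-bids, highest first — top 6: 986 (C-1), 985 (D-1), 985 (E-1), 984 (D-2), 981 (C-2), 979 (D-3)
First bid not allocated: $977.
Allocation: C 2, D 3, E 1.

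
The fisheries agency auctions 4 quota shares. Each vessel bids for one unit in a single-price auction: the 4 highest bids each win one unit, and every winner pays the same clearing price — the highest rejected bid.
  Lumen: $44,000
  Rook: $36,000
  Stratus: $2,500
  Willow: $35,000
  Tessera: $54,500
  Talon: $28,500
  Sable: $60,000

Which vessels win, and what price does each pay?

Ordering the bids: 60,000 (Sable), 54,500 (Tessera), 44,000 (Lumen), 36,000 (Rook), 35,000 (Willow), 28,500 (Talon), …
Top 4: Sable, Tessera, Lumen, Rook.
Clearing price = highest rejected bid = $35,000.

Sable, Tessera, Lumen, Rook; each pays $35,000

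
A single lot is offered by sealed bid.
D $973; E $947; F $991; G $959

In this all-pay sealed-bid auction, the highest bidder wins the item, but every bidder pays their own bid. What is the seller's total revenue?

Sorting bids: 991 (F) > 973 (D) > 959 (G) > 947 (E)
Every bidder forfeits their bid regardless of winning.
Revenue = 973 + 947 + 991 + 959 = $3,870.

Total revenue: $3,870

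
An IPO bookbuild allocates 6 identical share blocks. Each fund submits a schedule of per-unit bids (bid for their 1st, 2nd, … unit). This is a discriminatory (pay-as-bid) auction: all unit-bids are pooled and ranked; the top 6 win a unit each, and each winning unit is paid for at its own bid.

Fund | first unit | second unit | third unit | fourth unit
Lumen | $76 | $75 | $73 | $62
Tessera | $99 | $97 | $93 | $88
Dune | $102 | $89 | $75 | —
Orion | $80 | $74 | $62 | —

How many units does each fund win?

Dune 2, Tessera 4

Pooled unit-bids ranked (top 6): 102 (Dune-1), 99 (Tessera-1), 97 (Tessera-2), 93 (Tessera-3), 89 (Dune-2), 88 (Tessera-4)
Next rejected bid: $80 (not a price — pay-as-bid).
Allocation: Dune 2, Tessera 4.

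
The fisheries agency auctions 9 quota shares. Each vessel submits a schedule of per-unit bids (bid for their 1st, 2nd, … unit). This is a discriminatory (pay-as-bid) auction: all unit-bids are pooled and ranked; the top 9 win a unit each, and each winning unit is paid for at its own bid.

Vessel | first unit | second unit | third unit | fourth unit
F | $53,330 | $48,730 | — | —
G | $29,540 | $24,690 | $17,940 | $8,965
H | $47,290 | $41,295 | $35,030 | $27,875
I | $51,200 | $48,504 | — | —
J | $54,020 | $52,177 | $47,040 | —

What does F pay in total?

F pays $102,060

Pooled unit-bids ranked (top 9): 54,020 (J-1), 53,330 (F-1), 52,177 (J-2), 51,200 (I-1), 48,730 (F-2), 48,504 (I-2), 47,290 (H-1), 47,040 (J-3), 41,295 (H-2)
Next rejected bid: $35,030 (not a price — pay-as-bid).
F's winning unit-bids: 53,330 + 48,730 = $102,060.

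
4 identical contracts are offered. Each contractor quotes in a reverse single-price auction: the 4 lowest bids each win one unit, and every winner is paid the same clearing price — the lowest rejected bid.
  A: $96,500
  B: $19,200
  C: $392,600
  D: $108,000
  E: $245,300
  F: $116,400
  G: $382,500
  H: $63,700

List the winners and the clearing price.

B, H, A, D; each is paid $116,400

Sorting: 19,200 (B), 63,700 (H), 96,500 (A), 108,000 (D), 116,400 (F), 245,300 (E), …
The 4 lowest are B, H, A, D.
First losing bid is F's $116,400, which sets the uniform price.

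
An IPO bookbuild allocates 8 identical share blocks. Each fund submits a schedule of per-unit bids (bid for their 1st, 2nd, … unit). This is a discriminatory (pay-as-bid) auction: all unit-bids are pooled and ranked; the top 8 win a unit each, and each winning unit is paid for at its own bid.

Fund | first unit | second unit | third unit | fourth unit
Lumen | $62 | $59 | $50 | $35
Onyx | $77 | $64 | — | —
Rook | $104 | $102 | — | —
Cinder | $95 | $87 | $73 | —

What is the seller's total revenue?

All unit-bids, highest first — top 8: 104 (Rook-1), 102 (Rook-2), 95 (Cinder-1), 87 (Cinder-2), 77 (Onyx-1), 73 (Cinder-3), 64 (Onyx-2), 62 (Lumen-1)
Next rejected bid: $59 (not a price — pay-as-bid).
Each winning unit pays its own bid.
Revenue = 104 + 102 + 95 + 87 + 77 + 73 + 64 + 62 = $664.

Total revenue: $664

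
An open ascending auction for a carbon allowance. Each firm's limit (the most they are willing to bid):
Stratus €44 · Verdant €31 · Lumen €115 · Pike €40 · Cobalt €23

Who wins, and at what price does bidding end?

Rule: the price rises until one bidder remains; the winner pays the price at which the last rival dropped out.
Limits in order: 115 (Lumen) > 44 (Stratus) > 40 (Pike) > 31 (Verdant) > 23 (Cobalt)
Stratus is the last rival to drop out, at €44; Lumen remains and wins at that price.

Lumen wins at €44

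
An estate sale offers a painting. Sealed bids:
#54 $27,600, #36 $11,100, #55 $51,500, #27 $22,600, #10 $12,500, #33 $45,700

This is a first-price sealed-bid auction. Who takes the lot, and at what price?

#55 pays $51,500

Rule: the highest bidder wins and pays their own bid.
Sorting bids: 51,500 (#55) > 45,700 (#33) > 27,600 (#54) > 22,600 (#27) > 12,500 (#10) > 11,100 (#36)
#55 has the highest bid and pays exactly that: $51,500.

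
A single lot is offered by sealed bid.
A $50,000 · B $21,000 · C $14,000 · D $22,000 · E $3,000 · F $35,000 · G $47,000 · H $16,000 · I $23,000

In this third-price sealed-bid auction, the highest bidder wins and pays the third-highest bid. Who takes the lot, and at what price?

Bids ranked: 50,000 (A) > 47,000 (G) > 35,000 (F) > 23,000 (I) > 22,000 (D) > 21,000 (B) > …
A is highest; pays the third-highest bid, $35,000.

A pays $35,000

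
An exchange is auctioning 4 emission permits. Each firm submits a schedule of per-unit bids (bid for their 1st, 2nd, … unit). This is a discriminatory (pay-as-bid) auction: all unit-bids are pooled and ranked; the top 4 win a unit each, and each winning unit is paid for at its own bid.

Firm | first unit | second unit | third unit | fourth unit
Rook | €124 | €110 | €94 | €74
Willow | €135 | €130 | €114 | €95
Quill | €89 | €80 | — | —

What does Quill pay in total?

Quill pays €0

Pooled unit-bids ranked (top 4): 135 (Willow-1), 130 (Willow-2), 124 (Rook-1), 114 (Willow-3)
Next rejected bid: €110 (not a price — pay-as-bid).
Quill wins no units.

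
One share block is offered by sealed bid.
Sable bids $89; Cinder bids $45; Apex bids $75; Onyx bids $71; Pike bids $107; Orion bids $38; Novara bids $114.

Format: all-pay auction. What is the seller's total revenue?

All-pay auction: the highest bidder wins the item, but every bidder pays their own bid.
Bids ranked: 114 (Novara) > 107 (Pike) > 89 (Sable) > 75 (Apex) > 71 (Onyx) > 45 (Cinder) > …
Every bidder forfeits their bid regardless of winning.
Revenue = 89 + 45 + 75 + 71 + 107 + 38 + 114 = $539.

Total revenue: $539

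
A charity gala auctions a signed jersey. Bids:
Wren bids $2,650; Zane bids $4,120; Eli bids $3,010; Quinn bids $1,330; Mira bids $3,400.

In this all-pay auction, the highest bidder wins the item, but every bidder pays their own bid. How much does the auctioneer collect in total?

Rule: the highest bidder wins the item, but every bidder pays their own bid.
Bids ranked: 4,120 (Zane) > 3,400 (Mira) > 3,010 (Eli) > 2,650 (Wren) > 1,330 (Quinn)
Zane wins with the top bid; all bids are sunk regardless.
Every bidder forfeits their bid regardless of winning.
Revenue = 2,650 + 4,120 + 3,010 + 1,330 + 3,400 = $14,510.

Total revenue: $14,510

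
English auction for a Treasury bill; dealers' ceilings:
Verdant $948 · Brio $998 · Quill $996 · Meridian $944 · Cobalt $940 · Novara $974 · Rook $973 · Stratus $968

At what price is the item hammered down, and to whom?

Limits ranked: 998 (Brio) > 996 (Quill) > 974 (Novara) > 973 (Rook) > 968 (Stratus) > 948 (Verdant) > …
Bidding ends when Quill exits at $996; Brio takes it.

Brio wins at $996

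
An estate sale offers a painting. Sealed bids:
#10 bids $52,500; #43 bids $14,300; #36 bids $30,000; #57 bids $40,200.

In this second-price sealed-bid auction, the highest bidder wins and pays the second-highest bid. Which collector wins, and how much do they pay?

Sorting bids: 52,500 (#10) > 40,200 (#57) > 30,000 (#36) > 14,300 (#43)
Second-price: #10 pays #57's bid of $40,200.

#10 pays $40,200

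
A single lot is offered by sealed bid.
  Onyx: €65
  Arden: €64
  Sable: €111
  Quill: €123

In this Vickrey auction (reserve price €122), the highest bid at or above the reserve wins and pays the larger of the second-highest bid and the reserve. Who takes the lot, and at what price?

Vickrey auction (reserve price €122): the highest bid at or above the reserve wins and pays the larger of the second-highest bid and the reserve.
Sorting bids: 123 (Quill) > 111 (Sable) > 65 (Onyx) > 64 (Arden)
Highest eligible bid: Quill at €123.
Second-highest bid €111 is below the reserve €122, so the reserve binds → payment €122.

Quill pays €122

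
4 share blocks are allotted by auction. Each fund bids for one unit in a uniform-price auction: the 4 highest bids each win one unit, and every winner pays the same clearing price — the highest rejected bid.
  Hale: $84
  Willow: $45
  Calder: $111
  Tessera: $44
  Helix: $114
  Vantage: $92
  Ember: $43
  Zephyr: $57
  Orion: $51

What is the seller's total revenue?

Bids ranked high→low: 114 (Helix), 111 (Calder), 92 (Vantage), 84 (Hale), 57 (Zephyr), 51 (Orion), …
Top 4: Helix, Calder, Vantage, Hale.
Highest unsuccessful bid: $57 → clearing price.
Total revenue = 4 × $57 = $228.

Total revenue: $228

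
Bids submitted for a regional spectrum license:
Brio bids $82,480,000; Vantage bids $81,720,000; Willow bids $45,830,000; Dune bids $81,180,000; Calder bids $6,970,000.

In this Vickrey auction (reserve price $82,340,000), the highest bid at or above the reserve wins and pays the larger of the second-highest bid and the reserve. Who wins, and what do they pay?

Vickrey auction (reserve price $82,340,000): the highest bid at or above the reserve wins and pays the larger of the second-highest bid and the reserve.
Bids in order: 82,480,000 (Brio) > 81,720,000 (Vantage) > 81,180,000 (Dune) > 45,830,000 (Willow) > 6,970,000 (Calder)
Brio has the top bid at or above the reserve ($82,480,000).
Second-highest bid $81,720,000 is below the reserve $82,340,000, so the reserve binds → payment $82,340,000.

Brio pays $82,340,000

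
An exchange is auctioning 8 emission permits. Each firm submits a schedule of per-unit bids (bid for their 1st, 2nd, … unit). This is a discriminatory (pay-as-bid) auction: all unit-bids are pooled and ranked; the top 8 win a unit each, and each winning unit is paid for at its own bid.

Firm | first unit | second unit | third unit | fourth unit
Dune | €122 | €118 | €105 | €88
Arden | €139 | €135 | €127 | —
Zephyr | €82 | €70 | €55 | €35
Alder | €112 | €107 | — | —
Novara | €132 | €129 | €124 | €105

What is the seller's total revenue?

Total revenue: €1,026

Pooled unit-bids ranked (top 8): 139 (Arden-1), 135 (Arden-2), 132 (Novara-1), 129 (Novara-2), 127 (Arden-3), 124 (Novara-3), 122 (Dune-1), 118 (Dune-2)
Next rejected bid: €112 (not a price — pay-as-bid).
Each winning unit pays its own bid.
Revenue = 139 + 135 + 132 + 129 + 127 + 124 + 122 + 118 = €1,026.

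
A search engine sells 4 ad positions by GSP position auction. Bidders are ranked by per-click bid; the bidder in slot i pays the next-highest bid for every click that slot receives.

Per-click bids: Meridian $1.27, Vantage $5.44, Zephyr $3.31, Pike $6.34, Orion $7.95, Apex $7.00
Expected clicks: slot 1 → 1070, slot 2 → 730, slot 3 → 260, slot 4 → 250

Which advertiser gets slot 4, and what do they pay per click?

Ranked by bid: $7.95 (Orion) > $7.00 (Apex) > $6.34 (Pike) > $5.44 (Vantage) > $3.31 (Zephyr) > …
Slot 4 goes to the fourth-ranked bidder, Vantage, who pays the next bid down: $3.31/click.

Vantage; $3.31 per click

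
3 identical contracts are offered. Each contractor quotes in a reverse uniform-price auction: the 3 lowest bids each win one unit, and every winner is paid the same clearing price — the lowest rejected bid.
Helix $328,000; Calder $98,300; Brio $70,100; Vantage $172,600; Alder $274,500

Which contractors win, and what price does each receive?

Brio, Calder, Vantage; each is paid $274,500

Ordering the bids: 70,100 (Brio), 98,300 (Calder), 172,600 (Vantage), 274,500 (Alder), 328,000 (Helix)
The 3 lowest are Brio, Calder, Vantage.
First losing bid is Alder's $274,500, which sets the uniform price.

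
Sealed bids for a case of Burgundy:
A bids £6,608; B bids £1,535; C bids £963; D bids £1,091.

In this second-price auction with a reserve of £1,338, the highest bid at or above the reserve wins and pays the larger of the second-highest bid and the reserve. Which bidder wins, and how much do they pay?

Sorting bids: 6,608 (A) > 1,535 (B) > 1,091 (D) > 963 (C)
A has the top bid at or above the reserve (£6,608).
Second-highest bid £1,535 exceeds the reserve £1,338 → payment £1,535.

A pays £1,535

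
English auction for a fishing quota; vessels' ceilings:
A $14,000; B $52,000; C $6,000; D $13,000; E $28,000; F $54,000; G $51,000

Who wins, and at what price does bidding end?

F wins at $52,000

Limits in order: 54,000 (F) > 52,000 (B) > 51,000 (G) > 28,000 (E) > 14,000 (A) > 13,000 (D) > …
Once the price passes $52,000, only F is left; the hammer falls at B's limit of $52,000.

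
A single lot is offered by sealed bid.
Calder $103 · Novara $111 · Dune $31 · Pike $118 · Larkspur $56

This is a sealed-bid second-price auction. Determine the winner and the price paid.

Pike pays $111

Sorting bids: 118 (Pike) > 111 (Novara) > 103 (Calder) > 56 (Larkspur) > 31 (Dune)
Second-price: Pike pays Novara's bid of $111.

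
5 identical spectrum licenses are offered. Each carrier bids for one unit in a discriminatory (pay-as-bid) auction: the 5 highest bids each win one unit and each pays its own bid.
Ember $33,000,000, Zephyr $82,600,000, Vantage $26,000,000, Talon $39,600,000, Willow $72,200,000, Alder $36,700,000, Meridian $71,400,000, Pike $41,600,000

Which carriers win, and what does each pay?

Bids ranked high→low: 82,600,000 (Zephyr), 72,200,000 (Willow), 71,400,000 (Meridian), 41,600,000 (Pike), 39,600,000 (Talon), 36,700,000 (Alder), 33,000,000 (Ember), …
Top 5: Zephyr, Willow, Meridian, Pike, Talon.
Each winner pays its own bid: Zephyr $82,600,000, Willow $72,200,000, Meridian $71,400,000, Pike $41,600,000, Talon $39,600,000.

Zephyr $82,600,000, Willow $72,200,000, Meridian $71,400,000, Pike $41,600,000, Talon $39,600,000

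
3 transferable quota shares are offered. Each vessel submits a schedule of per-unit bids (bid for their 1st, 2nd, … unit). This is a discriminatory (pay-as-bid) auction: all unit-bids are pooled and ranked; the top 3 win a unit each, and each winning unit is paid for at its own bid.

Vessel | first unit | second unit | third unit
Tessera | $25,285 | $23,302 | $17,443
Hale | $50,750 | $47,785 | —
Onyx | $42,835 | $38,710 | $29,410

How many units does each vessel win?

Pooled unit-bids ranked (top 3): 50,750 (Hale-1), 47,785 (Hale-2), 42,835 (Onyx-1)
Next rejected bid: $38,710 (not a price — pay-as-bid).
Allocation: Hale 2, Onyx 1.

Hale 2, Onyx 1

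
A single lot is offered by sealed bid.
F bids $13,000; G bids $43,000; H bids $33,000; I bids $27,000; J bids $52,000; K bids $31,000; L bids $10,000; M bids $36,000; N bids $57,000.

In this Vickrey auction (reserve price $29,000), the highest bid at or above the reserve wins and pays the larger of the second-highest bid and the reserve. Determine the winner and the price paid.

Vickrey auction (reserve price $29,000): the highest bid at or above the reserve wins and pays the larger of the second-highest bid and the reserve.
Bids in order: 57,000 (N) > 52,000 (J) > 43,000 (G) > 36,000 (M) > 33,000 (H) > 31,000 (K) > …
Highest eligible bid: N at $57,000.
max(second-highest $52,000, reserve $29,000) = $52,000; the reserve does not bind.

N pays $52,000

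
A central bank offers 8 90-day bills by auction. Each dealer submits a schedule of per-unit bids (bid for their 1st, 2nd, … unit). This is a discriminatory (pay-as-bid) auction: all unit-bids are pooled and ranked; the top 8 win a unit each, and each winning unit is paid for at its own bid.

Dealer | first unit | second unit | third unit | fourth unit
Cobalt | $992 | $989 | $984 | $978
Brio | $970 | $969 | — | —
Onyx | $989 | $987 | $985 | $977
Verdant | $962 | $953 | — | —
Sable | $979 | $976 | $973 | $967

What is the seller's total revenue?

Total revenue: $7,883

Merging the schedules and taking the best 8: 992 (Cobalt-1), 989 (Cobalt-2), 989 (Onyx-1), 987 (Onyx-2), 985 (Onyx-3), 984 (Cobalt-3), 979 (Sable-1), 978 (Cobalt-4)
Next rejected bid: $977 (not a price — pay-as-bid).
Each winning unit pays its own bid.
Revenue = 992 + 989 + 989 + 987 + 985 + 984 + 979 + 978 = $7,883.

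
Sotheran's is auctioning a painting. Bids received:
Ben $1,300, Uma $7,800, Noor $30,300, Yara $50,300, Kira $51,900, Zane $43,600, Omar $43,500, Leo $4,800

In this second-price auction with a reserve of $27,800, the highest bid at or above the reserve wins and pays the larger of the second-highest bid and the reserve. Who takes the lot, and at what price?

Kira pays $50,300

Second-price auction with a reserve of $27,800: the highest bid at or above the reserve wins and pays the larger of the second-highest bid and the reserve.
Bids in order: 51,900 (Kira) > 50,300 (Yara) > 43,600 (Zane) > 43,500 (Omar) > 30,300 (Noor) > 7,800 (Uma) > …
Kira has the top bid at or above the reserve ($51,900).
Second-highest bid $50,300 exceeds the reserve $27,800 → payment $50,300.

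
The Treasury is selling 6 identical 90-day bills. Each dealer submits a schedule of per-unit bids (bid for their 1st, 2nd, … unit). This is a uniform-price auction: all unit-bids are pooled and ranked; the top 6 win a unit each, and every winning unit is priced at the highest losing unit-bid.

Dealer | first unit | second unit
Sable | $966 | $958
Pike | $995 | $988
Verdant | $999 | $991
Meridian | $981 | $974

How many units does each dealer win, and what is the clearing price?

Meridian 2, Pike 2, Verdant 2; clearing price $966

Pooled unit-bids ranked (top 6): 999 (Verdant-1), 995 (Pike-1), 991 (Verdant-2), 988 (Pike-2), 981 (Meridian-1), 974 (Meridian-2)
First bid not allocated: $966.
Allocation: Meridian 2, Pike 2, Verdant 2.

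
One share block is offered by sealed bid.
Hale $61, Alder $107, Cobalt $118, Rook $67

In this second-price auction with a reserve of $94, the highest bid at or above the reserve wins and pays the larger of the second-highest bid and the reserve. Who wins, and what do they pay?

Cobalt pays $107

Bids in order: 118 (Cobalt) > 107 (Alder) > 67 (Rook) > 61 (Hale)
Cobalt has the top bid at or above the reserve ($118).
max(second-highest $107, reserve $94) = $107; the reserve does not bind.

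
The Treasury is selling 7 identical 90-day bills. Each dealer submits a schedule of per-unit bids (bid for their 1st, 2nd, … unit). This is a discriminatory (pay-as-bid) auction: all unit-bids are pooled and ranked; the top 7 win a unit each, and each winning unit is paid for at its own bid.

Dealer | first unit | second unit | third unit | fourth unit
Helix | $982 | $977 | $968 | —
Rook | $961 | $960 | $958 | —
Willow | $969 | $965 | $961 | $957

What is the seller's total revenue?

Merging the schedules and taking the best 7: 982 (Helix-1), 977 (Helix-2), 969 (Willow-1), 968 (Helix-3), 965 (Willow-2), 961 (Rook-1), 961 (Willow-3)
Next rejected bid: $960 (not a price — pay-as-bid).
Each winning unit pays its own bid.
Revenue = 982 + 977 + 969 + 968 + 965 + 961 + 961 = $6,783.

Total revenue: $6,783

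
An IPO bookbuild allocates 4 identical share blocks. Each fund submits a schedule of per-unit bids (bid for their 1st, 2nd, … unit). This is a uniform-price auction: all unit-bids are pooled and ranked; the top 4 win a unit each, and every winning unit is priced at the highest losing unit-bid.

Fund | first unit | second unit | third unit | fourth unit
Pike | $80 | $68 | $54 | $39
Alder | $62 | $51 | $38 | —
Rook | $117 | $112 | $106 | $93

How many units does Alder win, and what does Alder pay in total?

All unit-bids, highest first — top 4: 117 (Rook-1), 112 (Rook-2), 106 (Rook-3), 93 (Rook-4)
Highest rejected unit-bid = $80.
Alder wins 0 unit(s) at $80 each.

Alder: 0 units, pays $0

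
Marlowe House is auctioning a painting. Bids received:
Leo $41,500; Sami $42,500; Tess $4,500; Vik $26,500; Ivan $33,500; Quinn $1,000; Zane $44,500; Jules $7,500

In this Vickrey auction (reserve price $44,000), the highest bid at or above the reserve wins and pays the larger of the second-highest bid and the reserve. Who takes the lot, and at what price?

Zane pays $44,000

Rule: the highest bid at or above the reserve wins and pays the larger of the second-highest bid and the reserve.
Bids ranked: 44,500 (Zane) > 42,500 (Sami) > 41,500 (Leo) > 33,500 (Ivan) > 26,500 (Vik) > 7,500 (Jules) > …
Highest eligible bid: Zane at $44,500.
Second-highest bid $42,500 is below the reserve $44,000, so the reserve binds → payment $44,000.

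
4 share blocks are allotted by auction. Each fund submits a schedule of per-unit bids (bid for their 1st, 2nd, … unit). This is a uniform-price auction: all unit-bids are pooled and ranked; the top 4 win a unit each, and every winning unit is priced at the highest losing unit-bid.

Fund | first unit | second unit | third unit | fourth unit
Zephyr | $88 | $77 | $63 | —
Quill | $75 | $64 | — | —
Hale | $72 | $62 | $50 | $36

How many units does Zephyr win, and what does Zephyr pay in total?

Zephyr: 2 units, pays $128

Pooled unit-bids ranked (top 4): 88 (Zephyr-1), 77 (Zephyr-2), 75 (Quill-1), 72 (Hale-1)
The (k+1)-th unit-bid is $64.
Zephyr wins 2 unit(s) at $64 each.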